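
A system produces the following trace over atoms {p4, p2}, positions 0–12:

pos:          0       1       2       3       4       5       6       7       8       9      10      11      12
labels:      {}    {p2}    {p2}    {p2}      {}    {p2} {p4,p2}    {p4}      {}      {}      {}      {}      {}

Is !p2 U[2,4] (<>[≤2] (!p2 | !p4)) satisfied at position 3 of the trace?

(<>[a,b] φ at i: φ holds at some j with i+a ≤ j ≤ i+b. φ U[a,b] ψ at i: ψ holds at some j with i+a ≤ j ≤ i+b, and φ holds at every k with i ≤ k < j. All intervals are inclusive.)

Need some j in [5,7] with <>[≤2] (!p2 | !p4), and !p2 at every k in [3,j-1].
  j=5: <>[≤2] (!p2 | !p4) holds, but !p2 fails at k=3 → not this j.
  j=6: <>[≤2] (!p2 | !p4) holds, but !p2 fails at k=3 → not this j.
  j=7: <>[≤2] (!p2 | !p4) holds, but !p2 fails at k=3 → not this j.
No j in the window works → until fails.

False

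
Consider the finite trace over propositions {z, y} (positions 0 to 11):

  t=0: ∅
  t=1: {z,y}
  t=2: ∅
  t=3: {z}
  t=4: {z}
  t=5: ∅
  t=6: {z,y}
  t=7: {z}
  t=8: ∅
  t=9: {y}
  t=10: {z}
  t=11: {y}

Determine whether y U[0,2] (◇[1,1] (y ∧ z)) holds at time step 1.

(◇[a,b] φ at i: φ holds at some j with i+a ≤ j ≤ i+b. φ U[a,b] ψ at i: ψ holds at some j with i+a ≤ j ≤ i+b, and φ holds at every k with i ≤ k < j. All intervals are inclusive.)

Need some j in [1,3] with ◇[1,1] (y ∧ z), and y at every k in [1,j-1].
  j=1: ◇[1,1] (y ∧ z) — fails (none in [2,2]).
  j=2: ◇[1,1] (y ∧ z) — fails (none in [3,3]).
  j=3: ◇[1,1] (y ∧ z) — fails (none in [4,4]).
No j in the window works → until fails.

No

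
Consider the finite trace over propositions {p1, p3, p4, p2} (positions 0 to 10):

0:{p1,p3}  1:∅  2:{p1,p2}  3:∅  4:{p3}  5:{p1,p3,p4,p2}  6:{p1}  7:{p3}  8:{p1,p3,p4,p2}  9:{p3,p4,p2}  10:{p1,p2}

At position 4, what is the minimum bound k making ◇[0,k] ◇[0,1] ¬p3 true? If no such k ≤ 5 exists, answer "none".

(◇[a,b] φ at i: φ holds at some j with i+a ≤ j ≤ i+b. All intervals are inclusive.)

1

Scan j = 4,5,… for ◇[0,1] ¬p3:
  j=4: fails
  j=5: holds
First hit at j=5, so smallest k = 5-4 = 1.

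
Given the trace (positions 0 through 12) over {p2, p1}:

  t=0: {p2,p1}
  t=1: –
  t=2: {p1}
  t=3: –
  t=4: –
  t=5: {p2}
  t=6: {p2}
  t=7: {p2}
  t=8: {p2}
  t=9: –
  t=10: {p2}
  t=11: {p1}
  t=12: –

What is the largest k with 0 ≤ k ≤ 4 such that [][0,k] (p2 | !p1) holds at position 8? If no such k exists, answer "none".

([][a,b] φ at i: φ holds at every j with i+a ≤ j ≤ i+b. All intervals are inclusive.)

(p2 | !p1) must hold from j=8 onward; find where it first fails.
  j=8: holds
  j=9: holds
  j=10: holds
  j=11: fails
Holds on [8,10], so largest k = 2.

2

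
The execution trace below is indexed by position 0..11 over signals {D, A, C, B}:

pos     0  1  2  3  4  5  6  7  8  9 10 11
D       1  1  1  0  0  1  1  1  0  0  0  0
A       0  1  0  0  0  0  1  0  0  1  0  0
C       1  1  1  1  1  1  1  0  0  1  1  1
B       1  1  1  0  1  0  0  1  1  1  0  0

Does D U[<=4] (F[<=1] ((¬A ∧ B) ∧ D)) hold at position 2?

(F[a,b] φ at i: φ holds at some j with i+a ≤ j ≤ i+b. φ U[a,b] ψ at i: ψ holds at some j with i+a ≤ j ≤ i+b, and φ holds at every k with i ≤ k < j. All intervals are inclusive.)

Need some j in [2,6] with F[<=1] ((¬A ∧ B) ∧ D), and D at every k in [2,j-1].
  j=2: F[<=1] ((¬A ∧ B) ∧ D) holds; no prefix to check → satisfied.

True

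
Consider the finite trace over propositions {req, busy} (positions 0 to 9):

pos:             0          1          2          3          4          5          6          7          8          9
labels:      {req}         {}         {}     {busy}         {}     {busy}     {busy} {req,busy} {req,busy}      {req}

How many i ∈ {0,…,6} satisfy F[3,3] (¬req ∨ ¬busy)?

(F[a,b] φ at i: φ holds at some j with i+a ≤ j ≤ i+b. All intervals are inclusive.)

5

Evaluate at each i in [0,6]:
  i=0: ✓ (witness j=3)
  i=1: ✓ (witness j=4)
  i=2: ✓ (witness j=5)
  i=3: ✓ (witness j=6)
  i=4: ✗ (none in [7,7])
  i=5: ✗ (none in [8,8])
  i=6: ✓ (witness j=9)
Positions where it holds: {0, 1, 2, 3, 6} → 5.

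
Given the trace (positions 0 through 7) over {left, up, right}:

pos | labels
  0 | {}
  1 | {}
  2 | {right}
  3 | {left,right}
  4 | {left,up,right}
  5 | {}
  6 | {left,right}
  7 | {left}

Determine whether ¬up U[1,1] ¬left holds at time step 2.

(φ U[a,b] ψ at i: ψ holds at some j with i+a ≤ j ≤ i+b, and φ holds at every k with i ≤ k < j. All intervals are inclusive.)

False

Need some j in [3,3] with ¬left, and ¬up at every k in [2,j-1].
  j=3: ¬left false.
No j in the window works → until fails.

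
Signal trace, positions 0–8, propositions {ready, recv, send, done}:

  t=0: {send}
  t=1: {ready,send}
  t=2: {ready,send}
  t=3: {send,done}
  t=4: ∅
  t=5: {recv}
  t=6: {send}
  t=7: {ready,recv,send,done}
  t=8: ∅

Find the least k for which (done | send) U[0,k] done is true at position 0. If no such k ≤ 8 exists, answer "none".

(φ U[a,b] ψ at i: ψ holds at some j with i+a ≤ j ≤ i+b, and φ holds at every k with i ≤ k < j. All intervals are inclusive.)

Need earliest j ≥ 0 with done, and (done | send) at every k in [0,j-1].
  j=0: rhs fails.
  j=1: rhs fails.
  j=2: rhs fails.
  j=3: rhs holds; lhs holds on [0,2]. k = 3.

3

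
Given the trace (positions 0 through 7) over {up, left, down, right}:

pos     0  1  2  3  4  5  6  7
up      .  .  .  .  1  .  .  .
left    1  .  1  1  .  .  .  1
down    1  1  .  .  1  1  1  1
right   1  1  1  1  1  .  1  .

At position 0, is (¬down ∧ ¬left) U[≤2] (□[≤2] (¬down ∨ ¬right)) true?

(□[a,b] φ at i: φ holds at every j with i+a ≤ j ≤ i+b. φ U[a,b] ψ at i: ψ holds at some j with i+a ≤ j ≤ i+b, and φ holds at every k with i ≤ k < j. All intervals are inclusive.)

No

Need some j in [0,2] with □[≤2] (¬down ∨ ¬right), and (¬down ∧ ¬left) at every k in [0,j-1].
  j=0: □[≤2] (¬down ∨ ¬right) — fails at 0.
  j=1: □[≤2] (¬down ∨ ¬right) — fails at 1.
  j=2: □[≤2] (¬down ∨ ¬right) — fails at 4.
No j in the window works → until fails.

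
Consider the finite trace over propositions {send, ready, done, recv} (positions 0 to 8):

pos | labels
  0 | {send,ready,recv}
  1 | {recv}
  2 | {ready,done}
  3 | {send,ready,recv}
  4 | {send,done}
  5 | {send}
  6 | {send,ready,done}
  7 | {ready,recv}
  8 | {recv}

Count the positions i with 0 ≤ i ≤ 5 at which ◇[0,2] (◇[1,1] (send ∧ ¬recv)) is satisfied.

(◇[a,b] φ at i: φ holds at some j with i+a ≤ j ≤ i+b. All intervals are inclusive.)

5

Evaluate at each i in [0,5]:
  i=0: ✗ (none in [0,2])
  i=1: ✓ (witness j=3)
  i=2: ✓ (witness j=3)
  i=3: ✓ (witness j=3)
  i=4: ✓ (witness j=4)
  i=5: ✓ (witness j=5)
Positions where it holds: {1, 2, 3, 4, 5} → 5.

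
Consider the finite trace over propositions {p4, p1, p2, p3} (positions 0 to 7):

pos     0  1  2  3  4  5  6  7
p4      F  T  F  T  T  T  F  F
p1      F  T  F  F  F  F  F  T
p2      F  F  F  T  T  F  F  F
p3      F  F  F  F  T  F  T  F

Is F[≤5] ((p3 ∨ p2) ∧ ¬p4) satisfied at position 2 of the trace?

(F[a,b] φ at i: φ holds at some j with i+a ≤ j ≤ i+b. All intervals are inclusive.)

Check ((p3 ∨ p2) ∧ ¬p4) at each j in [2,7]:
  j=2: false
  j=3: false
  j=4: false
  j=5: false
  j=6: true
  j=7: false
Found at j=6 → formula holds.

True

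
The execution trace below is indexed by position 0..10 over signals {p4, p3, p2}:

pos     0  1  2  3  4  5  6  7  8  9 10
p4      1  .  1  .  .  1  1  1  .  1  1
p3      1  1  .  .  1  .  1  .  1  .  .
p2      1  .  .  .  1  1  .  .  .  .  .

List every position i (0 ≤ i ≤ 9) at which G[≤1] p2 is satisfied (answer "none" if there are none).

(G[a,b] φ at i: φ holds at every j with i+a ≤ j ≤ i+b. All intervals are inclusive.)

4

Evaluate at each i in [0,9]:
  i=0: ✗ (fails at j=1)
  i=1: ✗ (fails at j=1)
  i=2: ✗ (fails at j=2)
  i=3: ✗ (fails at j=3)
  i=4: ✓ (all of [4,5])
  i=5: ✗ (fails at j=6)
  i=6: ✗ (fails at j=6)
  i=7: ✗ (fails at j=7)
  i=8: ✗ (fails at j=8)
  i=9: ✗ (fails at j=9)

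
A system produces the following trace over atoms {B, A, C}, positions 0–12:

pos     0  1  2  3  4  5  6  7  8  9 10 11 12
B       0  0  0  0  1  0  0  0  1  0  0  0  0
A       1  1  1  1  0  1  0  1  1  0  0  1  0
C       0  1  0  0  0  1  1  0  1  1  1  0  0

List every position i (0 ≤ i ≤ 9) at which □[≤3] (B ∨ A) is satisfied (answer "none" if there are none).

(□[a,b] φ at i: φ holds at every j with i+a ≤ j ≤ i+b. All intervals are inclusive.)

Evaluate at each i in [0,9]:
  i=0: ✓ (all of [0,3])
  i=1: ✓ (all of [1,4])
  i=2: ✓ (all of [2,5])
  i=3: ✗ (fails at j=6)
  i=4: ✗ (fails at j=6)
  i=5: ✗ (fails at j=6)
  i=6: ✗ (fails at j=6)
  i=7: ✗ (fails at j=9)
  i=8: ✗ (fails at j=9)
  i=9: ✗ (fails at j=9)

0, 1, 2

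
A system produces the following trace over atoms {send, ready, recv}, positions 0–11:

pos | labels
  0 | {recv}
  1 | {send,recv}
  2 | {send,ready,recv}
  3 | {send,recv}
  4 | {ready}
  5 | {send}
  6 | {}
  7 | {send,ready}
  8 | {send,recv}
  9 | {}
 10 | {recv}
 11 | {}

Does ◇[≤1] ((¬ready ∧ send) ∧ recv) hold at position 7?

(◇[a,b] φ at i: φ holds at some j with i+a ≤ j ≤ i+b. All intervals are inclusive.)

Yes

Check ((¬ready ∧ send) ∧ recv) at each j in [7,8]:
  j=7: false
  j=8: true
Found at j=8 → formula holds.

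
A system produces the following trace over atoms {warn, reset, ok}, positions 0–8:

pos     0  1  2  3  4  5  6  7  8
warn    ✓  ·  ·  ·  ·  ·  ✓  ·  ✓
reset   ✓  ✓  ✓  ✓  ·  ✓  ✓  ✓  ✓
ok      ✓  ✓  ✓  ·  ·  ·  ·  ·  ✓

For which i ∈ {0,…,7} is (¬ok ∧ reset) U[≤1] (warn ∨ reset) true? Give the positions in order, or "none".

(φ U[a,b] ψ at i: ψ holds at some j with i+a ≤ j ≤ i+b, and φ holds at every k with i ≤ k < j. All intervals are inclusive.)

Evaluate at each i in [0,7]:
  i=0: ✓ (rhs at j=0)
  i=1: ✓ (rhs at j=1)
  i=2: ✓ (rhs at j=2)
  i=3: ✓ (rhs at j=3)
  i=4: ✗ (lhs fails at k=4 before rhs at j=5)
  i=5: ✓ (rhs at j=5)
  i=6: ✓ (rhs at j=6)
  i=7: ✓ (rhs at j=7)

0, 1, 2, 3, 5, 6, 7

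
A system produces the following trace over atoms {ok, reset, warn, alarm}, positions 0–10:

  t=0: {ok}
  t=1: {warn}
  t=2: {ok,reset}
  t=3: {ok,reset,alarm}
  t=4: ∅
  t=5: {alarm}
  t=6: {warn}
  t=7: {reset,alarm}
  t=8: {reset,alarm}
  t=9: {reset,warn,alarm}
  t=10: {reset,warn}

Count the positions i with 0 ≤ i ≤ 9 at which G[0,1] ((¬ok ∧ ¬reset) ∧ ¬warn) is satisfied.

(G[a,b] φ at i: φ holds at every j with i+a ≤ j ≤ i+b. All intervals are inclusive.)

Evaluate at each i in [0,9]:
  i=0: ✗ (fails at j=0)
  i=1: ✗ (fails at j=1)
  i=2: ✗ (fails at j=2)
  i=3: ✗ (fails at j=3)
  i=4: ✓ (all of [4,5])
  i=5: ✗ (fails at j=6)
  i=6: ✗ (fails at j=6)
  i=7: ✗ (fails at j=7)
  i=8: ✗ (fails at j=8)
  i=9: ✗ (fails at j=9)
Positions where it holds: {4} → 1.

1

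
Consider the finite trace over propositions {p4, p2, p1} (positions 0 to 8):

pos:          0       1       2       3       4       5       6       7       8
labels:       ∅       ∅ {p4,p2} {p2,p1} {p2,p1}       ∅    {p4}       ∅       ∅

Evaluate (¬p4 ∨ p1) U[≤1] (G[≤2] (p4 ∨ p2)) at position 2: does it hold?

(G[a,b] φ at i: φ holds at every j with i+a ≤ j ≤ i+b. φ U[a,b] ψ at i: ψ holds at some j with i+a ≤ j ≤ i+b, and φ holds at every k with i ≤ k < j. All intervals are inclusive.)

Need some j in [2,3] with G[≤2] (p4 ∨ p2), and (¬p4 ∨ p1) at every k in [2,j-1].
  j=2: G[≤2] (p4 ∨ p2) holds; no prefix to check → satisfied.

Holds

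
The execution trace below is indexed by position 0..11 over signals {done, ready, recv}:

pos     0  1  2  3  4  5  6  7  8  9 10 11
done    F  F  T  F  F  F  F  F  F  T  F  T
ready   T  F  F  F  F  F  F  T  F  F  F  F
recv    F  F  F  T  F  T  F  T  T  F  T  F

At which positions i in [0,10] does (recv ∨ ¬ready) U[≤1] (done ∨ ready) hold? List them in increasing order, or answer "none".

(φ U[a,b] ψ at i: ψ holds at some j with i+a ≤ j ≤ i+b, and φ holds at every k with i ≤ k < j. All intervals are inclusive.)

Evaluate at each i in [0,10]:
  i=0: ✓ (rhs at j=0)
  i=1: ✓ (rhs at j=2; lhs holds on [1,1])
  i=2: ✓ (rhs at j=2)
  i=3: ✗ (no rhs in [3,4])
  i=4: ✗ (no rhs in [4,5])
  i=5: ✗ (no rhs in [5,6])
  i=6: ✓ (rhs at j=7; lhs holds on [6,6])
  i=7: ✓ (rhs at j=7)
  i=8: ✓ (rhs at j=9; lhs holds on [8,8])
  i=9: ✓ (rhs at j=9)
  i=10: ✓ (rhs at j=11; lhs holds on [10,10])

0, 1, 2, 6, 7, 8, 9, 10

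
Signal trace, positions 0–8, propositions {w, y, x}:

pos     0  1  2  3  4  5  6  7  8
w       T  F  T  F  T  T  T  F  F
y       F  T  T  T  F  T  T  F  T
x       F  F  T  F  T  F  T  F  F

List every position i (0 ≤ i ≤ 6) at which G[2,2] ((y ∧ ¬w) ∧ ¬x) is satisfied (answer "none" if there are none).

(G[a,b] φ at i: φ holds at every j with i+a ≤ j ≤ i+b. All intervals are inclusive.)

1, 6

Evaluate at each i in [0,6]:
  i=0: ✗ (fails at j=2)
  i=1: ✓ (all of [3,3])
  i=2: ✗ (fails at j=4)
  i=3: ✗ (fails at j=5)
  i=4: ✗ (fails at j=6)
  i=5: ✗ (fails at j=7)
  i=6: ✓ (all of [8,8])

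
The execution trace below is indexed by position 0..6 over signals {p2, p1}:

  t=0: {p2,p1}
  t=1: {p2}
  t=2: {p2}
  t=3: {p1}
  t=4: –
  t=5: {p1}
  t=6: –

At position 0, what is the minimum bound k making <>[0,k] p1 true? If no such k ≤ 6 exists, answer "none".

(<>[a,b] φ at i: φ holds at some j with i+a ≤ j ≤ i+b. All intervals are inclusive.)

0

Scan j = 0,1,… for p1:
  j=0: holds
First hit at j=0, so smallest k = 0-0 = 0.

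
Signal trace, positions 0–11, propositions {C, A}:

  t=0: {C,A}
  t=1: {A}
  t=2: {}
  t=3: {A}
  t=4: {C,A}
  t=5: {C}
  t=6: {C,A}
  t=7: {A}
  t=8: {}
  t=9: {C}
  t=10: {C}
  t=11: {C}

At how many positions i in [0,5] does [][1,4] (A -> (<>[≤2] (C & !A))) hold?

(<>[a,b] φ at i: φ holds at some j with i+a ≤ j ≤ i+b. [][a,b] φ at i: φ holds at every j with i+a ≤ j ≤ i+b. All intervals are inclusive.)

1

Evaluate at each i in [0,5]:
  i=0: ✗ (fails at j=1)
  i=1: ✓ (all of [2,5])
  i=2: ✗ (fails at j=6)
  i=3: ✗ (fails at j=6)
  i=4: ✗ (fails at j=6)
  i=5: ✗ (fails at j=6)
Positions where it holds: {1} → 1.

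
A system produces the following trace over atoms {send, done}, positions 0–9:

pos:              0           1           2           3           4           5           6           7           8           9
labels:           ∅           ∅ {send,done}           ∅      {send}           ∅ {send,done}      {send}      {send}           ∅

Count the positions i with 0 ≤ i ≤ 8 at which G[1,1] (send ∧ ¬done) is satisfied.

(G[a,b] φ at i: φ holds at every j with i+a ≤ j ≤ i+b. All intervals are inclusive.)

3

Evaluate at each i in [0,8]:
  i=0: ✗ (fails at j=1)
  i=1: ✗ (fails at j=2)
  i=2: ✗ (fails at j=3)
  i=3: ✓ (all of [4,4])
  i=4: ✗ (fails at j=5)
  i=5: ✗ (fails at j=6)
  i=6: ✓ (all of [7,7])
  i=7: ✓ (all of [8,8])
  i=8: ✗ (fails at j=9)
Positions where it holds: {3, 6, 7} → 3.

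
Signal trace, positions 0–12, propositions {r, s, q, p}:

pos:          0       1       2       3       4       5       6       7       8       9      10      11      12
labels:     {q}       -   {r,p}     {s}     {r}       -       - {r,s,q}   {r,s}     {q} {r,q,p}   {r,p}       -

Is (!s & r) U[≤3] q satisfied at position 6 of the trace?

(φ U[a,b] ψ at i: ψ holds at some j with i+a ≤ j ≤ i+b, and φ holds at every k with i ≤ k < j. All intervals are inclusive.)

Need some j in [6,9] with q, and (!s & r) at every k in [6,j-1].
  j=6: q false.
  j=7: q holds, but (!s & r) fails at k=6 → not this j.
  j=8: q false.
  j=9: q holds, but (!s & r) fails at k=6 → not this j.
No j in the window works → until fails.

No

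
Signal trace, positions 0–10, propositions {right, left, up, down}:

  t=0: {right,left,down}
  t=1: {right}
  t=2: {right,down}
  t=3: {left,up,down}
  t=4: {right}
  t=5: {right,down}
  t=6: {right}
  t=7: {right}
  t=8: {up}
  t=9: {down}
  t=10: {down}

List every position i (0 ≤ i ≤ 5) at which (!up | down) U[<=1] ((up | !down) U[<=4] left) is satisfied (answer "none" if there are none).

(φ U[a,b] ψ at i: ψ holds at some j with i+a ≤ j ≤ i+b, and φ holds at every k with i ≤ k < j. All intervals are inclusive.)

0, 2, 3

Evaluate at each i in [0,5]:
  i=0: ✓ (rhs at j=0)
  i=1: ✗ (no rhs in [1,2])
  i=2: ✓ (rhs at j=3; lhs holds on [2,2])
  i=3: ✓ (rhs at j=3)
  i=4: ✗ (no rhs in [4,5])
  i=5: ✗ (no rhs in [5,6])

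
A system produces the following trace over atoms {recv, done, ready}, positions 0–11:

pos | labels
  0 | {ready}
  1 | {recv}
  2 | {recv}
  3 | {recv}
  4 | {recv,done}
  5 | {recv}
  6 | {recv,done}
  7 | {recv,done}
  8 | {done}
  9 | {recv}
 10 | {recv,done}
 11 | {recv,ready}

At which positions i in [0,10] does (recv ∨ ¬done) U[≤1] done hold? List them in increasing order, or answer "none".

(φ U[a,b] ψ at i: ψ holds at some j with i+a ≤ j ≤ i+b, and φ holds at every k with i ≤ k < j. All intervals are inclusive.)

3, 4, 5, 6, 7, 8, 9, 10

Evaluate at each i in [0,10]:
  i=0: ✗ (no rhs in [0,1])
  i=1: ✗ (no rhs in [1,2])
  i=2: ✗ (no rhs in [2,3])
  i=3: ✓ (rhs at j=4; lhs holds on [3,3])
  i=4: ✓ (rhs at j=4)
  i=5: ✓ (rhs at j=6; lhs holds on [5,5])
  i=6: ✓ (rhs at j=6)
  i=7: ✓ (rhs at j=7)
  i=8: ✓ (rhs at j=8)
  i=9: ✓ (rhs at j=10; lhs holds on [9,9])
  i=10: ✓ (rhs at j=10)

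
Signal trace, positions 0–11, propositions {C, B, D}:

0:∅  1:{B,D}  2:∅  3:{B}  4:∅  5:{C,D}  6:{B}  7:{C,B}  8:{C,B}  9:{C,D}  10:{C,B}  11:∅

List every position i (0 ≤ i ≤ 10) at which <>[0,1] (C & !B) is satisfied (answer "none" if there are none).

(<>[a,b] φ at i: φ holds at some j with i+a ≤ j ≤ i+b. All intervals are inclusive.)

4, 5, 8, 9

Evaluate at each i in [0,10]:
  i=0: ✗ (none in [0,1])
  i=1: ✗ (none in [1,2])
  i=2: ✗ (none in [2,3])
  i=3: ✗ (none in [3,4])
  i=4: ✓ (witness j=5)
  i=5: ✓ (witness j=5)
  i=6: ✗ (none in [6,7])
  i=7: ✗ (none in [7,8])
  i=8: ✓ (witness j=9)
  i=9: ✓ (witness j=9)
  i=10: ✗ (none in [10,11])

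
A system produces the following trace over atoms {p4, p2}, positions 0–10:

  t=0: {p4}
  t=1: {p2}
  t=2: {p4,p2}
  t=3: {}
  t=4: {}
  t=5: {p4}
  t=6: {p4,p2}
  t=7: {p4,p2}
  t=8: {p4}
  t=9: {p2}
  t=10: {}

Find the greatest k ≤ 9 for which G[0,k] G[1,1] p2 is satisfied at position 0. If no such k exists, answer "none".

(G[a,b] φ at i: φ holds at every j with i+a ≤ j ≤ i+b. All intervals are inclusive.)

G[1,1] p2 must hold from j=0 onward; find where it first fails.
  j=0: holds
  j=1: holds
  j=2: fails
Holds on [0,1], so largest k = 1.

1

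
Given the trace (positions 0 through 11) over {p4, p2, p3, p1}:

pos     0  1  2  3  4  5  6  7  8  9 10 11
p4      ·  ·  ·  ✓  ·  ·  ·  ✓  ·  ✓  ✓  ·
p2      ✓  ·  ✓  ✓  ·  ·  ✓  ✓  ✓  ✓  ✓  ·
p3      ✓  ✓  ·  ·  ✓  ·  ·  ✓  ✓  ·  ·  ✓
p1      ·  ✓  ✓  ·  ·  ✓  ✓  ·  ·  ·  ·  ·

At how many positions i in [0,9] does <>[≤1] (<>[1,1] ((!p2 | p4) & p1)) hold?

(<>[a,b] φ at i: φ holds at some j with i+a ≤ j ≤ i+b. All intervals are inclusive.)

Evaluate at each i in [0,9]:
  i=0: ✓ (witness j=0)
  i=1: ✗ (none in [1,2])
  i=2: ✗ (none in [2,3])
  i=3: ✓ (witness j=4)
  i=4: ✓ (witness j=4)
  i=5: ✗ (none in [5,6])
  i=6: ✗ (none in [6,7])
  i=7: ✗ (none in [7,8])
  i=8: ✗ (none in [8,9])
  i=9: ✗ (none in [9,10])
Positions where it holds: {0, 3, 4} → 3.

3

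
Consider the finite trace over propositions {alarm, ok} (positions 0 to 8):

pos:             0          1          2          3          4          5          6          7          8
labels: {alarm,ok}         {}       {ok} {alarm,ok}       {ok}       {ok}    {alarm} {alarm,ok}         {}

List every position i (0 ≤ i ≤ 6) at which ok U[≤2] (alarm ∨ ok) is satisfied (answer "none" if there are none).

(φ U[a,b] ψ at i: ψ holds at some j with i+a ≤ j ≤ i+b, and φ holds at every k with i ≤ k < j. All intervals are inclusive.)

0, 2, 3, 4, 5, 6

Evaluate at each i in [0,6]:
  i=0: ✓ (rhs at j=0)
  i=1: ✗ (lhs fails at k=1 before rhs at j=2)
  i=2: ✓ (rhs at j=2)
  i=3: ✓ (rhs at j=3)
  i=4: ✓ (rhs at j=4)
  i=5: ✓ (rhs at j=5)
  i=6: ✓ (rhs at j=6)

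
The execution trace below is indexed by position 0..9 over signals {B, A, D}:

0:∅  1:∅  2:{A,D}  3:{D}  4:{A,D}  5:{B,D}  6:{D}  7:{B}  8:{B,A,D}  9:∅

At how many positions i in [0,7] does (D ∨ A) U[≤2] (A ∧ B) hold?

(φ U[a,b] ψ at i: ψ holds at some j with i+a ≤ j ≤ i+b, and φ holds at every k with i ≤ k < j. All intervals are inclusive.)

Evaluate at each i in [0,7]:
  i=0: ✗ (no rhs in [0,2])
  i=1: ✗ (no rhs in [1,3])
  i=2: ✗ (no rhs in [2,4])
  i=3: ✗ (no rhs in [3,5])
  i=4: ✗ (no rhs in [4,6])
  i=5: ✗ (no rhs in [5,7])
  i=6: ✗ (lhs fails at k=7 before rhs at j=8)
  i=7: ✗ (lhs fails at k=7 before rhs at j=8)
Positions where it holds: {} → 0.

0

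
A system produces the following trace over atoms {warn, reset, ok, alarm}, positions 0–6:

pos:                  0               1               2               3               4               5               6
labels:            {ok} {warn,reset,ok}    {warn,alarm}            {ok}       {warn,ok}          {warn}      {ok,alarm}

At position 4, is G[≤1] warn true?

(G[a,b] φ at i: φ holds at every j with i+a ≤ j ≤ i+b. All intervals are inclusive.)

True

Check warn at every j in [4,5]:
  j=4: true
  j=5: true
All positions satisfy it → formula holds.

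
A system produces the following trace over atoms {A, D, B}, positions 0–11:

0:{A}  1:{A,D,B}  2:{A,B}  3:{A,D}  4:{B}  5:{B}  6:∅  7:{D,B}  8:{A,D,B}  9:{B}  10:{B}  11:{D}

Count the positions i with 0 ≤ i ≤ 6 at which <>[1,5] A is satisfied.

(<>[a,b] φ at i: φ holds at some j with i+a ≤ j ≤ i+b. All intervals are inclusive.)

Evaluate at each i in [0,6]:
  i=0: ✓ (witness j=1)
  i=1: ✓ (witness j=2)
  i=2: ✓ (witness j=3)
  i=3: ✓ (witness j=8)
  i=4: ✓ (witness j=8)
  i=5: ✓ (witness j=8)
  i=6: ✓ (witness j=8)
Positions where it holds: {0, 1, 2, 3, 4, 5, 6} → 7.

7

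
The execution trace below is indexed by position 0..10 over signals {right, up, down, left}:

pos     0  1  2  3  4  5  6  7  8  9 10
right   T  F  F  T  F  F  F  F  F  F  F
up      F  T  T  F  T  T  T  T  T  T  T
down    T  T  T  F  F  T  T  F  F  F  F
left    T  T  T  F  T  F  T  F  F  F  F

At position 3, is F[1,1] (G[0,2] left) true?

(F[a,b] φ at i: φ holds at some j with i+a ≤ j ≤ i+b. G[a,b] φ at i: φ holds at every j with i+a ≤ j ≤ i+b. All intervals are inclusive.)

False

Check G[0,2] left at each j in [4,4]:
  j=4: fails at 5
No position in the window satisfies it → formula fails.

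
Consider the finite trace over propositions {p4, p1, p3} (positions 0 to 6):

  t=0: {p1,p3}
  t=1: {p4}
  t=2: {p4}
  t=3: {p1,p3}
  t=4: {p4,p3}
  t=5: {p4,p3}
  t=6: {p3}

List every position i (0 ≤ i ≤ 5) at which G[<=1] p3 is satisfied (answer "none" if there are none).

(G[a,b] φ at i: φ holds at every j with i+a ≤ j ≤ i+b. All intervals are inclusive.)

Evaluate at each i in [0,5]:
  i=0: ✗ (fails at j=1)
  i=1: ✗ (fails at j=1)
  i=2: ✗ (fails at j=2)
  i=3: ✓ (all of [3,4])
  i=4: ✓ (all of [4,5])
  i=5: ✓ (all of [5,6])

3, 4, 5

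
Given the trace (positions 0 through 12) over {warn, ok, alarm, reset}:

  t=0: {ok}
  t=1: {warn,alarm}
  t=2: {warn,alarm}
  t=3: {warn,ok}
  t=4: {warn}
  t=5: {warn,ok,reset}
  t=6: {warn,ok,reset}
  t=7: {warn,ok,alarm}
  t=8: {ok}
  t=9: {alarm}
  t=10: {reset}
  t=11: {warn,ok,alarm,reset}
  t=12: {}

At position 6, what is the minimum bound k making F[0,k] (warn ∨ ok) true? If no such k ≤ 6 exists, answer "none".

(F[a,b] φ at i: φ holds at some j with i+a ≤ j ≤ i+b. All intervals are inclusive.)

0

Scan j = 6,7,… for (warn ∨ ok):
  j=6: holds
First hit at j=6, so smallest k = 6-6 = 0.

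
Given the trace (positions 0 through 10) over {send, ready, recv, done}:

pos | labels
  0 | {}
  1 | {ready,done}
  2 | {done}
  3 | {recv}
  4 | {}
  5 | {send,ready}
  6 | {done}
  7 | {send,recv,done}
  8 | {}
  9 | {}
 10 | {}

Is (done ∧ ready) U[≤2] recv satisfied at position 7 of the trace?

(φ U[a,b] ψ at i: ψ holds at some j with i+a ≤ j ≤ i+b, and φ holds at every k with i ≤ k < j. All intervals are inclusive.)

Yes

Need some j in [7,9] with recv, and (done ∧ ready) at every k in [7,j-1].
  j=7: recv holds; no prefix to check → satisfied.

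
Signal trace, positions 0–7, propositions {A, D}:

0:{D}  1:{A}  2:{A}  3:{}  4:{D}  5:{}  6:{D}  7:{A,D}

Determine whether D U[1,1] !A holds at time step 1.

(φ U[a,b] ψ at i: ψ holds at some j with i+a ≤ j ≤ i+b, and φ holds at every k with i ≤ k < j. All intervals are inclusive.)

Need some j in [2,2] with !A, and D at every k in [1,j-1].
  j=2: !A false.
No j in the window works → until fails.

No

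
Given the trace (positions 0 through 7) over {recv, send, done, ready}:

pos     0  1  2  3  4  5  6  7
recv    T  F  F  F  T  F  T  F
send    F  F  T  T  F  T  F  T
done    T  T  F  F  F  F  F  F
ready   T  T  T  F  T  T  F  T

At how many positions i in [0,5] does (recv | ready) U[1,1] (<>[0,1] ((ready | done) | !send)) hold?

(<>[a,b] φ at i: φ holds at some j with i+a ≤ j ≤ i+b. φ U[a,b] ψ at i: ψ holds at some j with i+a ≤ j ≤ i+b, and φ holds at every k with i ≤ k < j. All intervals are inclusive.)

Evaluate at each i in [0,5]:
  i=0: ✓ (rhs at j=1; lhs holds on [0,0])
  i=1: ✓ (rhs at j=2; lhs holds on [1,1])
  i=2: ✓ (rhs at j=3; lhs holds on [2,2])
  i=3: ✗ (lhs fails at k=3 before rhs at j=4)
  i=4: ✓ (rhs at j=5; lhs holds on [4,4])
  i=5: ✓ (rhs at j=6; lhs holds on [5,5])
Positions where it holds: {0, 1, 2, 4, 5} → 5.

5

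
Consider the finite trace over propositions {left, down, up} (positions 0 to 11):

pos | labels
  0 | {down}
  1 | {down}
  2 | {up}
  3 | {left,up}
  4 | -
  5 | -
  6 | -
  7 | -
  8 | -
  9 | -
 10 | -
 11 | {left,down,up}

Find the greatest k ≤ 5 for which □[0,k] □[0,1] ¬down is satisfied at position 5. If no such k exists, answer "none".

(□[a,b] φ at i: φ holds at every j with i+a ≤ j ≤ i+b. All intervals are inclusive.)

□[0,1] ¬down must hold from j=5 onward; find where it first fails.
  j=5: holds
  j=6: holds
  j=7: holds
  j=8: holds
  j=9: holds
  j=10: fails
Holds on [5,9], so largest k = 4.

4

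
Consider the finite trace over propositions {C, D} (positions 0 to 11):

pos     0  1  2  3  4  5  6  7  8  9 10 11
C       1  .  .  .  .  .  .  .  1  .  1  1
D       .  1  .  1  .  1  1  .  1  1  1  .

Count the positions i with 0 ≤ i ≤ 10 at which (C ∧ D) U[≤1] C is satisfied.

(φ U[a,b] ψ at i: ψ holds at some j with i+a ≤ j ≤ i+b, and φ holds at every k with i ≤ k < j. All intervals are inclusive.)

3

Evaluate at each i in [0,10]:
  i=0: ✓ (rhs at j=0)
  i=1: ✗ (no rhs in [1,2])
  i=2: ✗ (no rhs in [2,3])
  i=3: ✗ (no rhs in [3,4])
  i=4: ✗ (no rhs in [4,5])
  i=5: ✗ (no rhs in [5,6])
  i=6: ✗ (no rhs in [6,7])
  i=7: ✗ (lhs fails at k=7 before rhs at j=8)
  i=8: ✓ (rhs at j=8)
  i=9: ✗ (lhs fails at k=9 before rhs at j=10)
  i=10: ✓ (rhs at j=10)
Positions where it holds: {0, 8, 10} → 3.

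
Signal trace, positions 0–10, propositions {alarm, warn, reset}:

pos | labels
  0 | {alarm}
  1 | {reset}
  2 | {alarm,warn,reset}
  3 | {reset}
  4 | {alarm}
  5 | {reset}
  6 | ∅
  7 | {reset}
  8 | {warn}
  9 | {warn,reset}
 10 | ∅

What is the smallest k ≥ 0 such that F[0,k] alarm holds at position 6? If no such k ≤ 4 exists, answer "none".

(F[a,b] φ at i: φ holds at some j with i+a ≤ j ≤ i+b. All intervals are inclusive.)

Scan j = 6,7,… for alarm:
  j=6: fails
  j=7: fails
  j=8: fails
  j=9: fails
  j=10: fails
No j in [6,10] satisfies it → none.

none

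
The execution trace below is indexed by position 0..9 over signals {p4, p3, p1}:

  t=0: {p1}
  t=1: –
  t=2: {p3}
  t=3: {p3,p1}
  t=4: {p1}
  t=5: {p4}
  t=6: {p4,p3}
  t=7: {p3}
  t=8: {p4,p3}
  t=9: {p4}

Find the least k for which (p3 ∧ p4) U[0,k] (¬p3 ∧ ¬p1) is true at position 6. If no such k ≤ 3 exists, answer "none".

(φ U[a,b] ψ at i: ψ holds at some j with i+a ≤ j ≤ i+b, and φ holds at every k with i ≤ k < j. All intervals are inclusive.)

Need earliest j ≥ 6 with (¬p3 ∧ ¬p1), and (p3 ∧ p4) at every k in [6,j-1].
  j=6: rhs fails.
  j=7: rhs fails.
  j=8: rhs fails.
  j=9: rhs holds but lhs fails at k=7.
No witness within the range → none.

none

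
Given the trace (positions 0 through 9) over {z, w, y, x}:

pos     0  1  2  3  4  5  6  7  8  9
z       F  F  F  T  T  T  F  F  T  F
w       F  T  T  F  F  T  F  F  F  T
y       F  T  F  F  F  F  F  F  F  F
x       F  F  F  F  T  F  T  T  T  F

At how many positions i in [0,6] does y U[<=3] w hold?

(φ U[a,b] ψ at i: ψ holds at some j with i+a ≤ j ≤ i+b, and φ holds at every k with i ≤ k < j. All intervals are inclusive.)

3

Evaluate at each i in [0,6]:
  i=0: ✗ (lhs fails at k=0 before rhs at j=1)
  i=1: ✓ (rhs at j=1)
  i=2: ✓ (rhs at j=2)
  i=3: ✗ (lhs fails at k=3 before rhs at j=5)
  i=4: ✗ (lhs fails at k=4 before rhs at j=5)
  i=5: ✓ (rhs at j=5)
  i=6: ✗ (lhs fails at k=6 before rhs at j=9)
Positions where it holds: {1, 2, 5} → 3.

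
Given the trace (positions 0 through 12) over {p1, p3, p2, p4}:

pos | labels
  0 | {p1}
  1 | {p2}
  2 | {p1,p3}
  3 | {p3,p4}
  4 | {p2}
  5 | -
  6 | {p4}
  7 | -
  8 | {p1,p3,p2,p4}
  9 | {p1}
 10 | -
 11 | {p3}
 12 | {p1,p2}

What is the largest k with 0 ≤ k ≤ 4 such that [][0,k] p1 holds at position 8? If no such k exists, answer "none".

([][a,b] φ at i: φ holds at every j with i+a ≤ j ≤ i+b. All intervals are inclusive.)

1

p1 must hold from j=8 onward; find where it first fails.
  j=8: holds
  j=9: holds
  j=10: fails
Holds on [8,9], so largest k = 1.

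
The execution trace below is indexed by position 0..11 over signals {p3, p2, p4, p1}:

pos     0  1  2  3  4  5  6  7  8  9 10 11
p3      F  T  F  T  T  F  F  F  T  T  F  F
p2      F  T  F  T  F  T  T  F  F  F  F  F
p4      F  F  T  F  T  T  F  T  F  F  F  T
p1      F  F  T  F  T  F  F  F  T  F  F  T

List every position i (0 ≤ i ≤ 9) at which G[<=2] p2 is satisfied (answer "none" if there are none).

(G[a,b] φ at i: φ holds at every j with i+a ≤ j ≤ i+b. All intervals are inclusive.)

Evaluate at each i in [0,9]:
  i=0: ✗ (fails at j=0)
  i=1: ✗ (fails at j=2)
  i=2: ✗ (fails at j=2)
  i=3: ✗ (fails at j=4)
  i=4: ✗ (fails at j=4)
  i=5: ✗ (fails at j=7)
  i=6: ✗ (fails at j=7)
  i=7: ✗ (fails at j=7)
  i=8: ✗ (fails at j=8)
  i=9: ✗ (fails at j=9)

none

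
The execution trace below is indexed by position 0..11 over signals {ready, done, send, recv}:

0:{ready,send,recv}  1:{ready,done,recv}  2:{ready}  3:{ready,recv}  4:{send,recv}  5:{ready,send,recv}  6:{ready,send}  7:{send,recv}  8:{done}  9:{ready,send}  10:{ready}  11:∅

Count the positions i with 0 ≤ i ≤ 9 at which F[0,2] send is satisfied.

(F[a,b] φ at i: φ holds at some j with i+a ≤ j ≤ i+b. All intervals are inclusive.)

Evaluate at each i in [0,9]:
  i=0: ✓ (witness j=0)
  i=1: ✗ (none in [1,3])
  i=2: ✓ (witness j=4)
  i=3: ✓ (witness j=4)
  i=4: ✓ (witness j=4)
  i=5: ✓ (witness j=5)
  i=6: ✓ (witness j=6)
  i=7: ✓ (witness j=7)
  i=8: ✓ (witness j=9)
  i=9: ✓ (witness j=9)
Positions where it holds: {0, 2, 3, 4, 5, 6, 7, 8, 9} → 9.

9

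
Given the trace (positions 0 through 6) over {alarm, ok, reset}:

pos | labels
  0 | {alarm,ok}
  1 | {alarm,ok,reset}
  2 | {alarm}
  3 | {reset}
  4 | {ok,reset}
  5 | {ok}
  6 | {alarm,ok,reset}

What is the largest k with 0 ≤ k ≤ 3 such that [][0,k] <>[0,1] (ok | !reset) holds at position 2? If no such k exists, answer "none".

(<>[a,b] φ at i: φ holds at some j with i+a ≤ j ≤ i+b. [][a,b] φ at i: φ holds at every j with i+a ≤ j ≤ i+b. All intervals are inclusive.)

<>[0,1] (ok | !reset) must hold from j=2 onward; find where it first fails.
  j=2: holds
  j=3: holds
  j=4: holds
  j=5: holds
Holds through j=5; largest k = 3.

3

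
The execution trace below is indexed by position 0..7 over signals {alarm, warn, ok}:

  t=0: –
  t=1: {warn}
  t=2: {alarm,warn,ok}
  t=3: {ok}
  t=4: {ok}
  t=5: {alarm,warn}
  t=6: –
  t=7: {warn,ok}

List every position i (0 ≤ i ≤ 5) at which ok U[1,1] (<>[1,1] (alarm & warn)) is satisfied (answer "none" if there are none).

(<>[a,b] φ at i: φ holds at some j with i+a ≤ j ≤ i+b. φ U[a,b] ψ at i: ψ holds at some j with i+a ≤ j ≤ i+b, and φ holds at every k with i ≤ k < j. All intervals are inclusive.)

3

Evaluate at each i in [0,5]:
  i=0: ✗ (lhs fails at k=0 before rhs at j=1)
  i=1: ✗ (no rhs in [2,2])
  i=2: ✗ (no rhs in [3,3])
  i=3: ✓ (rhs at j=4; lhs holds on [3,3])
  i=4: ✗ (no rhs in [5,5])
  i=5: ✗ (no rhs in [6,6])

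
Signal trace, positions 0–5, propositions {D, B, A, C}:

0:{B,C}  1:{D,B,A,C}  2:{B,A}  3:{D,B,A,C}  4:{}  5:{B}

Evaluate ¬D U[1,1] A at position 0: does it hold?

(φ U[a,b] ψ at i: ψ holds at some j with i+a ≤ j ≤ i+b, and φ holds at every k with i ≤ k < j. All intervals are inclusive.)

Need some j in [1,1] with A, and ¬D at every k in [0,j-1].
  j=1: A holds; ¬D holds at every k in [0,0] → satisfied.

True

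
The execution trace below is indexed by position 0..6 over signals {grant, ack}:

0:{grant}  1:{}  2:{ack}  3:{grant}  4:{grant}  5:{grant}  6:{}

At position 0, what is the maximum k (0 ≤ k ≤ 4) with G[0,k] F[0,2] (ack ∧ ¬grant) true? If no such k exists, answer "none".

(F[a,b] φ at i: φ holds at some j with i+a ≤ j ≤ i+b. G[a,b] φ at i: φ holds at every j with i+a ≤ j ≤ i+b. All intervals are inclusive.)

F[0,2] (ack ∧ ¬grant) must hold from j=0 onward; find where it first fails.
  j=0: holds
  j=1: holds
  j=2: holds
  j=3: fails
Holds on [0,2], so largest k = 2.

2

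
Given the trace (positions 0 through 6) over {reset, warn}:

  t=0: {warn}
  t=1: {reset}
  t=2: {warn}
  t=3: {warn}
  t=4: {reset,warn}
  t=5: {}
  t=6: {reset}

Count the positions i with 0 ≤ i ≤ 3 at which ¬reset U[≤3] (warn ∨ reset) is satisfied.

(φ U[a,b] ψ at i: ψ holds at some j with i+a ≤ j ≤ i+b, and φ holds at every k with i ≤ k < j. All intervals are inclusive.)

Evaluate at each i in [0,3]:
  i=0: ✓ (rhs at j=0)
  i=1: ✓ (rhs at j=1)
  i=2: ✓ (rhs at j=2)
  i=3: ✓ (rhs at j=3)
Positions where it holds: {0, 1, 2, 3} → 4.

4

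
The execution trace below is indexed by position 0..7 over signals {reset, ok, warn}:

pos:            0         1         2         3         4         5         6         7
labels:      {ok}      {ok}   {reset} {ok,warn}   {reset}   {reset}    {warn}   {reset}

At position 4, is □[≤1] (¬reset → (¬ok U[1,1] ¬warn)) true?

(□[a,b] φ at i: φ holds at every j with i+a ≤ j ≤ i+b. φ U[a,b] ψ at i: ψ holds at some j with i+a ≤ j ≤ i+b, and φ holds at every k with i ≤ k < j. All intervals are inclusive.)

True

Check (¬reset → (¬ok U[1,1] ¬warn)) at every j in [4,5]:
  j=4: antecedent false → ✓
  j=5: antecedent false → ✓
All positions satisfy it → formula holds.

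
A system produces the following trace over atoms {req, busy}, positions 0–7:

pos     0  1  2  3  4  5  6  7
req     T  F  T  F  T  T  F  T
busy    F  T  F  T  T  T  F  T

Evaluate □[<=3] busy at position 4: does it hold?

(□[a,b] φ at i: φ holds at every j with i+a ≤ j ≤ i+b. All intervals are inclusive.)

No

Check busy at every j in [4,7]:
  j=4: true
  j=5: true
  j=6: false
  j=7: true
Fails at j=6 → formula fails.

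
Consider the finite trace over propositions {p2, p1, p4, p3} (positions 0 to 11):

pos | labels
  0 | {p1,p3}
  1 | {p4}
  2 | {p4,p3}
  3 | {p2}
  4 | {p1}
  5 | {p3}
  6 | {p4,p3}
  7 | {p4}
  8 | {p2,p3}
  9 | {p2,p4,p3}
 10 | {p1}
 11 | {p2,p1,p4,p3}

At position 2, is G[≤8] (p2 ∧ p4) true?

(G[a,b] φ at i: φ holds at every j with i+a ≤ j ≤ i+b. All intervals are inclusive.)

Check (p2 ∧ p4) at every j in [2,10]:
  j=2: false
  j=3: false
  j=4: false
  j=5: false
  j=6: false
  j=7: false
  j=8: false
  j=9: true
  j=10: false
Fails at j=2 → formula fails.

Does not hold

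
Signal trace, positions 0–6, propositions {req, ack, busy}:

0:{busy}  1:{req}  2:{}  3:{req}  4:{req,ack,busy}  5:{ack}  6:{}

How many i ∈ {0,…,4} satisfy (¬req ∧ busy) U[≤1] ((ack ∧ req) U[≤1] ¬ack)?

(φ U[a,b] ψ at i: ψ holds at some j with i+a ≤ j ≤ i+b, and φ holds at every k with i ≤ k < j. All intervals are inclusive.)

Evaluate at each i in [0,4]:
  i=0: ✓ (rhs at j=0)
  i=1: ✓ (rhs at j=1)
  i=2: ✓ (rhs at j=2)
  i=3: ✓ (rhs at j=3)
  i=4: ✗ (no rhs in [4,5])
Positions where it holds: {0, 1, 2, 3} → 4.

4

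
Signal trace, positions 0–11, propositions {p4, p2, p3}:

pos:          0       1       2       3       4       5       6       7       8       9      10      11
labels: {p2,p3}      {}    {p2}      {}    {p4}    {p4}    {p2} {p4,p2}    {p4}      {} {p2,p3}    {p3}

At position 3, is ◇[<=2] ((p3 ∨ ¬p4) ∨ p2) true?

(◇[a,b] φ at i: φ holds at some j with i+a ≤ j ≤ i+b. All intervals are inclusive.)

Check ((p3 ∨ ¬p4) ∨ p2) at each j in [3,5]:
  j=3: true
  j=4: false
  j=5: false
Found at j=3 → formula holds.

Yes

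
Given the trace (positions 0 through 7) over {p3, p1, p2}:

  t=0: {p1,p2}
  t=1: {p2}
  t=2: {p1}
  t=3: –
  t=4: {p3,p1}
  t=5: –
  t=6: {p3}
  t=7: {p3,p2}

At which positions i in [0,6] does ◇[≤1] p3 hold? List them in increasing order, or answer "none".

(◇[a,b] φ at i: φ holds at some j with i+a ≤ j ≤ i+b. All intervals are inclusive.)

Evaluate at each i in [0,6]:
  i=0: ✗ (none in [0,1])
  i=1: ✗ (none in [1,2])
  i=2: ✗ (none in [2,3])
  i=3: ✓ (witness j=4)
  i=4: ✓ (witness j=4)
  i=5: ✓ (witness j=6)
  i=6: ✓ (witness j=6)

3, 4, 5, 6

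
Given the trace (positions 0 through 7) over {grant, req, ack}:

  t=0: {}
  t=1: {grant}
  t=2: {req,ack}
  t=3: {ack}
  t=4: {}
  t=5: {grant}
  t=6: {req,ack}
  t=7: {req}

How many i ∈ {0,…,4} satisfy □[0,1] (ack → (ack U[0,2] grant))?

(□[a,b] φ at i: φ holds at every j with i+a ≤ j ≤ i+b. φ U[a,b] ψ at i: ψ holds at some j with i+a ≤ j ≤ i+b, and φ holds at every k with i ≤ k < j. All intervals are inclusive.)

Evaluate at each i in [0,4]:
  i=0: ✓ (all of [0,1])
  i=1: ✗ (fails at j=2)
  i=2: ✗ (fails at j=2)
  i=3: ✗ (fails at j=3)
  i=4: ✓ (all of [4,5])
Positions where it holds: {0, 4} → 2.

2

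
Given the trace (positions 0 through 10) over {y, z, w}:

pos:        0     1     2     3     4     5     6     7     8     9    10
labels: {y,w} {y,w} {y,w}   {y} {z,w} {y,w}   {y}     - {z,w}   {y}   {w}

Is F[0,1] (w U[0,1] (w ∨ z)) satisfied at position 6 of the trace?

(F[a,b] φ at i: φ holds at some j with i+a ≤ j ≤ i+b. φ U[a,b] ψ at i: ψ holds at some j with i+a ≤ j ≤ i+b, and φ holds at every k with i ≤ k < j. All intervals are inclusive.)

Check (w U[0,1] (w ∨ z)) at each j in [6,7]:
  j=6: fails
  j=7: fails
No position in the window satisfies it → formula fails.

Does not hold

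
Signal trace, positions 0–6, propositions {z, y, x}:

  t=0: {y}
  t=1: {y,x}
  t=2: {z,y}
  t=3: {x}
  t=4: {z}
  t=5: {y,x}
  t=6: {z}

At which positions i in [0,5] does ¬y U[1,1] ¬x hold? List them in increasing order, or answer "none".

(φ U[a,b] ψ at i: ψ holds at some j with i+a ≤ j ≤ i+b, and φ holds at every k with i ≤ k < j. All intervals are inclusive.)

Evaluate at each i in [0,5]:
  i=0: ✗ (no rhs in [1,1])
  i=1: ✗ (lhs fails at k=1 before rhs at j=2)
  i=2: ✗ (no rhs in [3,3])
  i=3: ✓ (rhs at j=4; lhs holds on [3,3])
  i=4: ✗ (no rhs in [5,5])
  i=5: ✗ (lhs fails at k=5 before rhs at j=6)

3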